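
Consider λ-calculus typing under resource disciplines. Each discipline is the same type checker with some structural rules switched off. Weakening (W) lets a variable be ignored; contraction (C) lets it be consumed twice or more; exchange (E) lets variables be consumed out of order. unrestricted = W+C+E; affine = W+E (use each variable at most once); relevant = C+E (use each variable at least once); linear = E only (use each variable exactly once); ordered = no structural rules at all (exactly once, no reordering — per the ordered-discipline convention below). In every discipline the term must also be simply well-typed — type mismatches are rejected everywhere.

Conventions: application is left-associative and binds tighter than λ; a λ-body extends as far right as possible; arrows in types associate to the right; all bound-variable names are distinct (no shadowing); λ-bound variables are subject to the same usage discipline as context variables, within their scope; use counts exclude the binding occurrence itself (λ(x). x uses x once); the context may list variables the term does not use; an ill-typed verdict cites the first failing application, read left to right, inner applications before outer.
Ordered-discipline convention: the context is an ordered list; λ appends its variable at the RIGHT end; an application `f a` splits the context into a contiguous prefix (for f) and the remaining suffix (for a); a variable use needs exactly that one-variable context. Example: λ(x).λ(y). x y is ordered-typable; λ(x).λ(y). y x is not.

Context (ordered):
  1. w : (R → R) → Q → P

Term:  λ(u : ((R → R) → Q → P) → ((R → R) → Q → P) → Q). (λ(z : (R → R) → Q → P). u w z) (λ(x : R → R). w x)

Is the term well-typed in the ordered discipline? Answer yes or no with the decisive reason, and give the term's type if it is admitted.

no — repeated use of w ×2
usage: w: 2, u [bound]: 1, z [bound]: 1, x [bound]: 1
use order (left to right): u, w, z, w, x
typing: well-typed at (((R → R) → Q → P) → ((R → R) → Q → P) → Q) → Q
across the five disciplines: ordered ✗ | linear ✗ | affine ✗ | relevant ✓ | unrestricted ✓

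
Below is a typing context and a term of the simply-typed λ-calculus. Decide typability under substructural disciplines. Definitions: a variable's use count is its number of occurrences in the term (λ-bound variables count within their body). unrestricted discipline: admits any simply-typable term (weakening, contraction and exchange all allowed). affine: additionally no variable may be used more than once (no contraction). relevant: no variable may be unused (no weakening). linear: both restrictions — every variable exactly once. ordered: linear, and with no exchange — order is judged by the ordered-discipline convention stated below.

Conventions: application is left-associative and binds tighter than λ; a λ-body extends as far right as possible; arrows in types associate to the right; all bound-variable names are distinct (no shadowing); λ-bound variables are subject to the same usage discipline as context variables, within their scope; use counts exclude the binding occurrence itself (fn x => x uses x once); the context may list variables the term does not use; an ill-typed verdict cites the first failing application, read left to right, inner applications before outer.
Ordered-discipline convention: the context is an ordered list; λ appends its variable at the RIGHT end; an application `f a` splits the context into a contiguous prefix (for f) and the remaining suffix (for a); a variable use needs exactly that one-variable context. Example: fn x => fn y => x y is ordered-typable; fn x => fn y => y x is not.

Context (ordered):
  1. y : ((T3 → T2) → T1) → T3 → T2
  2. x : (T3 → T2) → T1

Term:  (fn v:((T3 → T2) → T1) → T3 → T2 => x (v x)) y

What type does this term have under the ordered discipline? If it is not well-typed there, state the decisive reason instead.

not well-typed under ordered — repeated use of x ×2
usage: y: 1; x: 2; v (λ-bound): 1
left-to-right use order: x, v, x, y
typing: ✓ — T1
all disciplines: ordered ✗, linear ✗, affine ✗, relevant ✓, unrestricted ✓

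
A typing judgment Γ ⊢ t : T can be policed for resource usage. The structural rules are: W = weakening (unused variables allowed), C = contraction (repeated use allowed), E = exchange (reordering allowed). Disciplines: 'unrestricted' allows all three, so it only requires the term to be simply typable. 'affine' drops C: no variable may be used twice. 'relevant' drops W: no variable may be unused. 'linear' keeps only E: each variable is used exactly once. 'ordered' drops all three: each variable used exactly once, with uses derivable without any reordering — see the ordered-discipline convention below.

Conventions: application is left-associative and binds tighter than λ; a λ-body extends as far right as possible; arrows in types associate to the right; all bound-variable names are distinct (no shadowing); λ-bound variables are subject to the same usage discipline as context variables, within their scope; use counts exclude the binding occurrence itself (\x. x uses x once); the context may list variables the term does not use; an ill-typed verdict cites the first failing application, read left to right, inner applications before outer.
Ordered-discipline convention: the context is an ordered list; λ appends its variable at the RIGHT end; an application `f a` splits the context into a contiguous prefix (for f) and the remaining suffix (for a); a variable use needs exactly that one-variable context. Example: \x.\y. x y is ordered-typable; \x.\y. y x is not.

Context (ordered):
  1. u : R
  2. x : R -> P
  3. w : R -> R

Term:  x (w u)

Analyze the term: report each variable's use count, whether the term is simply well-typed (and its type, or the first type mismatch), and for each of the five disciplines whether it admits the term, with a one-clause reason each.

use counts: u: 1×, x: 1×, w: 1×
left-to-right use order: x, w, u
typing: the term checks, with type P
ordered ✗ (needs exchange: uses follow x, w, u)
linear ✓ (u, x, w: one use apiece)
affine ✓ (at most one use each (u, x, w))
relevant ✓ (u, x, w: all used, weakening unneeded)
unrestricted ✓ (typability at P is all that's needed)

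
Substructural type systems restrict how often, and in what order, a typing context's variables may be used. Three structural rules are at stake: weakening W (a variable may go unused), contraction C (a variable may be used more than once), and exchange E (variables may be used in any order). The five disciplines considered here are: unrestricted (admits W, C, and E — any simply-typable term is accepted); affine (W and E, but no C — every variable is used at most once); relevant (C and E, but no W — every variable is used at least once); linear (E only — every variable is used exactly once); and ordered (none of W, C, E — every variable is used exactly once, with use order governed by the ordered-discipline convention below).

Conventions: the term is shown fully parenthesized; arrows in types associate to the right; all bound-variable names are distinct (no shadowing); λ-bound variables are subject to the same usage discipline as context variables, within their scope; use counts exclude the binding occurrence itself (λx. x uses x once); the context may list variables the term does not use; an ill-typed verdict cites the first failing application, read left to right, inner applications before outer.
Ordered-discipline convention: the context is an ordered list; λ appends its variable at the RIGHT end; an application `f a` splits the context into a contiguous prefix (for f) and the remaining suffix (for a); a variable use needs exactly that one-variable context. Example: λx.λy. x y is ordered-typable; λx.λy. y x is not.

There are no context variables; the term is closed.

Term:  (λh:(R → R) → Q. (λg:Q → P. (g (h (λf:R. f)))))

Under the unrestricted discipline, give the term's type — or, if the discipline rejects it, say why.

term : ((R → R) → Q) → (Q → P) → P
use counts: h (λ-bound) ×1, g (λ-bound) ×1, f (λ-bound) ×1
left-to-right use order: g, h, f
typing: the term checks, with type ((R → R) → Q) → (Q → P) → P
across the five disciplines: ordered ✗ | linear ✓ | affine ✓ | relevant ✓ | unrestricted ✓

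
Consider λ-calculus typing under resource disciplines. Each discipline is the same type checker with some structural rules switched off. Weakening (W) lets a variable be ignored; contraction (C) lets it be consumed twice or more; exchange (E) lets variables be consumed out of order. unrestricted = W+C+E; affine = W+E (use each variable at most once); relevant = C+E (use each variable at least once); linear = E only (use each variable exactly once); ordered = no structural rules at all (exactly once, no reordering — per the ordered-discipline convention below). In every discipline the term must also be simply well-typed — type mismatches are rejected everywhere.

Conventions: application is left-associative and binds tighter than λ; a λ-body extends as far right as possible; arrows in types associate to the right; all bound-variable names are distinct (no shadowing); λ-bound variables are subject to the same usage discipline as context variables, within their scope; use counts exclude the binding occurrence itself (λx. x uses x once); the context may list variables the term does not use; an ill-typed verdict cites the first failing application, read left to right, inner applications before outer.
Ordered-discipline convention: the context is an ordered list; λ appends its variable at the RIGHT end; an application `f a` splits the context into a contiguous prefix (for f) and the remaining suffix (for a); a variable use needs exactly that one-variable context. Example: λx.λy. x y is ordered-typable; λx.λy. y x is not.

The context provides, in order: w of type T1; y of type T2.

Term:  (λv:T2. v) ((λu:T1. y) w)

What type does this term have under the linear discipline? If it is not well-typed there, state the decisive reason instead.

not well-typed under linear — u left unused
counts: w ×1; y ×1; v (λ-bound) ×1; u (λ-bound) ×0
use order (left to right): v, y, w
typing: well-typed — term : T2
summary: ordered ✗ · linear ✗ · affine ✓ · relevant ✗ · unrestricted ✓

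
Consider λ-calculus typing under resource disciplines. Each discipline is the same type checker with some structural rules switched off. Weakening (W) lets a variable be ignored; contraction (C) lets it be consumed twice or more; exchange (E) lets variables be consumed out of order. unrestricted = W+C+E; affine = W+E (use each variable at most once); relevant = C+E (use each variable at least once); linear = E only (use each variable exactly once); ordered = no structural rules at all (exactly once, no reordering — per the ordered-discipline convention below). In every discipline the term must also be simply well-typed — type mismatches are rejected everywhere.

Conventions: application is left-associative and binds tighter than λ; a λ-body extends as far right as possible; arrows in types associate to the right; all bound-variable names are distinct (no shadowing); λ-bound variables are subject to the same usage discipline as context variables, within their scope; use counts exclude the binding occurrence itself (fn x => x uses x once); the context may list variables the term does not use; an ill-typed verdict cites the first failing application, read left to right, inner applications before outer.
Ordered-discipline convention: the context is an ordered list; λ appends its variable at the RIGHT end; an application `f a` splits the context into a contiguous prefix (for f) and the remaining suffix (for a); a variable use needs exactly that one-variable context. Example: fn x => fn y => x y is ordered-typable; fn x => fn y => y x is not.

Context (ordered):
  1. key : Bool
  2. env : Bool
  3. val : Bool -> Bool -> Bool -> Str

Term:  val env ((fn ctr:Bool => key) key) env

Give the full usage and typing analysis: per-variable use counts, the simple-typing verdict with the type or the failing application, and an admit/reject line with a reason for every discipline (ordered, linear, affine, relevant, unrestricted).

usage: key: 2×; env: 2×; val: 1×; ctr (λ-bound): 0×
order of uses: val, env, key, key, env
typing: the term checks, with type Str
ordered ✗ (needs contraction — key ×2, env ×2; unused: ctr — weakening required)
linear ✗ (needs contraction — key ×2, env ×2; unused: ctr — weakening required)
affine ✗ (needs contraction — key ×2, env ×2)
relevant ✗ (unused: ctr — weakening required)
unrestricted ✓ (typability at Str is all that's needed)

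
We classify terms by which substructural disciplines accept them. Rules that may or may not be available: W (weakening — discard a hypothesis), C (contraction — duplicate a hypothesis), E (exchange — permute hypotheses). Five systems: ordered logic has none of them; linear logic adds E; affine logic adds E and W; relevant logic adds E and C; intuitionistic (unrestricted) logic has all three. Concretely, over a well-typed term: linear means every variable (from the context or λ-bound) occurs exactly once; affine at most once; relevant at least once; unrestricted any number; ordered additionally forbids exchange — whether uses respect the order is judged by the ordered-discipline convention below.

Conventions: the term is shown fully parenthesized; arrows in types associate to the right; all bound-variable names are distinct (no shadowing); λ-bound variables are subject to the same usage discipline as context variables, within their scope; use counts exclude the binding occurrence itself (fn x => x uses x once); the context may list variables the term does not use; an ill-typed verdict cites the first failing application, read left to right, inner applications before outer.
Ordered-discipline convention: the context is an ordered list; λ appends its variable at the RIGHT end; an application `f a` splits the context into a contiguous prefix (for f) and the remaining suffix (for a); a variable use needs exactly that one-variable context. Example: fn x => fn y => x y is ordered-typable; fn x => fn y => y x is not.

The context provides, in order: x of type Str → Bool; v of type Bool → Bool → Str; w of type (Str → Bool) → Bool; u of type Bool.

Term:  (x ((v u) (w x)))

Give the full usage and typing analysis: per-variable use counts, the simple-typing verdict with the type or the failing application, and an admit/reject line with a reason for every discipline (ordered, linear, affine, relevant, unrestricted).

variable uses: x ×2; v ×1; w ×1; u ×1
use order (left to right): x, v, u, w, x
typing: well-typed at Bool
ordered ✗ (x ×2 used more than once (contraction))
linear ✗ (x ×2 used more than once (contraction))
affine ✗ (x ×2 used more than once (contraction))
relevant ✓ (none of x, v, w, u goes unused)
unrestricted ✓ (typability at Bool is all that's needed)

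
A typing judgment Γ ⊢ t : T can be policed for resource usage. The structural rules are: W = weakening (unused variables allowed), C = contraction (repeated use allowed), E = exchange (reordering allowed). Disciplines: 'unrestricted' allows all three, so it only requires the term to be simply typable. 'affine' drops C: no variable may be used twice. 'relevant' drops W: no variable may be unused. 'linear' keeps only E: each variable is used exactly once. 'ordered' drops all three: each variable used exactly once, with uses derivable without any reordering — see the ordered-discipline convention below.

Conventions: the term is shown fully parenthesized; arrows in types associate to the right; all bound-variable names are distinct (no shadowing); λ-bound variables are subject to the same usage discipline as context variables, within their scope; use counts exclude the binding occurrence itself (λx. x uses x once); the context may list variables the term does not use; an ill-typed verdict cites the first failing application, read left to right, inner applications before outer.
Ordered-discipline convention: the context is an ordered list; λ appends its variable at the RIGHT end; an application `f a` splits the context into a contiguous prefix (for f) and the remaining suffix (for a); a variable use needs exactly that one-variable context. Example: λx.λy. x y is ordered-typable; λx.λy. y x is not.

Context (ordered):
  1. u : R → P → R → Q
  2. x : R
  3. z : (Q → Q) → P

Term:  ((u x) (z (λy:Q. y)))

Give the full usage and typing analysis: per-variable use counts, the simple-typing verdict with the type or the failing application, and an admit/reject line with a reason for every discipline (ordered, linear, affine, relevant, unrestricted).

usage: u=1; x=1; z=1; y (λ-bound)=1
order of uses: u, x, z, y
typing: well-typed — term : R → Q
ordered ✓ (single-use (u, x, z, y), ordered derivation ok)
linear ✓ (each of u, x, z, y used exactly once)
affine ✓ (no duplicate uses among u, x, z, y)
relevant ✓ (u, x, z, y: all used, weakening unneeded)
unrestricted ✓ (typability at R → Q is all that's needed)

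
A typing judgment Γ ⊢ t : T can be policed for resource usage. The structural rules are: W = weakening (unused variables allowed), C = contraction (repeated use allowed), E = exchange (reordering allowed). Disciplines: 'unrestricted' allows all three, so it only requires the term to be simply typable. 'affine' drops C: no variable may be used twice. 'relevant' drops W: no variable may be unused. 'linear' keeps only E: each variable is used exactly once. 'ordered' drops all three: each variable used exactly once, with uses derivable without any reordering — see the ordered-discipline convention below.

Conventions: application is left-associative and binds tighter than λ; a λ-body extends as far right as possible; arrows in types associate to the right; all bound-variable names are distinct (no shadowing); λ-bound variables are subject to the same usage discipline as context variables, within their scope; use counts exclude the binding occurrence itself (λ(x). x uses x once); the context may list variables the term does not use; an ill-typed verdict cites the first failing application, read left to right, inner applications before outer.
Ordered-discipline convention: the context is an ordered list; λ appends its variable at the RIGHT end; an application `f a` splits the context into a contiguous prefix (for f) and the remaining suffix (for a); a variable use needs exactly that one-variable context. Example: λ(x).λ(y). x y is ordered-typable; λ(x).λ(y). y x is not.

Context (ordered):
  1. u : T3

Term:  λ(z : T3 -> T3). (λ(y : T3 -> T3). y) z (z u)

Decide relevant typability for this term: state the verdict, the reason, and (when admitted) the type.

yes — none of u, z, y goes unused; term : (T3 -> T3) -> T3
usage: u ×1; z [bound] ×2; y [bound] ×1
left-to-right use order: y, z, z, u
typing: ✓ — (T3 -> T3) -> T3
per-discipline verdicts: ordered ✗; linear ✗; affine ✗; relevant ✓; unrestricted ✓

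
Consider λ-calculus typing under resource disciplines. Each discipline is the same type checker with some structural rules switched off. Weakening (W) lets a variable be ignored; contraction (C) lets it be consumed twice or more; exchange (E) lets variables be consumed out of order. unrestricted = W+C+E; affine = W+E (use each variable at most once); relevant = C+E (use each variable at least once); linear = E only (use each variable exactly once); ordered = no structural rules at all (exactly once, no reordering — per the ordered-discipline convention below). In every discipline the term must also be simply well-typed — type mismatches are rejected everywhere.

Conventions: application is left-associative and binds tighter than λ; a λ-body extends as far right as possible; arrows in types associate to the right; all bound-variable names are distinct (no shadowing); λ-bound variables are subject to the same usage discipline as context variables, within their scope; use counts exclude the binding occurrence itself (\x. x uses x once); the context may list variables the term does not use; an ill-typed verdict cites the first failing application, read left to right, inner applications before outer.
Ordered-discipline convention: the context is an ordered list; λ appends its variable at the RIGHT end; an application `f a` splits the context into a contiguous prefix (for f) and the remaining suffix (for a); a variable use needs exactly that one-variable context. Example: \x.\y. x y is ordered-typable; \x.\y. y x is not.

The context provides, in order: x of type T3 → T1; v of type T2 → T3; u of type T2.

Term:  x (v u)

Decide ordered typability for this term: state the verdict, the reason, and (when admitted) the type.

yes — one use each (x, v, u); ordered split holds; term : T1
usage: x=1, v=1, u=1
order of uses: x, v, u
typing: the term checks, with type T1
summary: ordered ✓ | linear ✓ | affine ✓ | relevant ✓ | unrestricted ✓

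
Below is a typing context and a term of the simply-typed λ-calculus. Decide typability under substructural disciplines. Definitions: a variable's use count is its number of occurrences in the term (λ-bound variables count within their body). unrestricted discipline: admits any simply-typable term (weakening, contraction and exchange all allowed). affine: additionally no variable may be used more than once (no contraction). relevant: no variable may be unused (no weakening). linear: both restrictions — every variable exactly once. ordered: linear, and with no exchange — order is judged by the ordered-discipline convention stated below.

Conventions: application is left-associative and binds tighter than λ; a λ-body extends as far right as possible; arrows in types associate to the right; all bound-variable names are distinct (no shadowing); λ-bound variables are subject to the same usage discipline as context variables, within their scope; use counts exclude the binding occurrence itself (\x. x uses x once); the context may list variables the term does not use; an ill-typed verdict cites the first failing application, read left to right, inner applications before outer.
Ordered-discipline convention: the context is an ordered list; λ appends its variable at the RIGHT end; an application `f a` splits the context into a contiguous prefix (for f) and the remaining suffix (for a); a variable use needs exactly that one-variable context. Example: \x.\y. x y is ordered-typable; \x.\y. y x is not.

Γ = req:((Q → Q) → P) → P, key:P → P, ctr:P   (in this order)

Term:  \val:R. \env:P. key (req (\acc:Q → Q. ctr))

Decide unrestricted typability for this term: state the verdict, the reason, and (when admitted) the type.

yes — simply typable at R → P → P; W, C, E all held; term : R → P → P
counts: req=1, key=1, ctr=1, val (λ-bound)=0, env (λ-bound)=0, acc (λ-bound)=0
uses in reading order: key, req, ctr
typing: ✓ — R → P → P
summary: ordered ✗ | linear ✗ | affine ✓ | relevant ✗ | unrestricted ✓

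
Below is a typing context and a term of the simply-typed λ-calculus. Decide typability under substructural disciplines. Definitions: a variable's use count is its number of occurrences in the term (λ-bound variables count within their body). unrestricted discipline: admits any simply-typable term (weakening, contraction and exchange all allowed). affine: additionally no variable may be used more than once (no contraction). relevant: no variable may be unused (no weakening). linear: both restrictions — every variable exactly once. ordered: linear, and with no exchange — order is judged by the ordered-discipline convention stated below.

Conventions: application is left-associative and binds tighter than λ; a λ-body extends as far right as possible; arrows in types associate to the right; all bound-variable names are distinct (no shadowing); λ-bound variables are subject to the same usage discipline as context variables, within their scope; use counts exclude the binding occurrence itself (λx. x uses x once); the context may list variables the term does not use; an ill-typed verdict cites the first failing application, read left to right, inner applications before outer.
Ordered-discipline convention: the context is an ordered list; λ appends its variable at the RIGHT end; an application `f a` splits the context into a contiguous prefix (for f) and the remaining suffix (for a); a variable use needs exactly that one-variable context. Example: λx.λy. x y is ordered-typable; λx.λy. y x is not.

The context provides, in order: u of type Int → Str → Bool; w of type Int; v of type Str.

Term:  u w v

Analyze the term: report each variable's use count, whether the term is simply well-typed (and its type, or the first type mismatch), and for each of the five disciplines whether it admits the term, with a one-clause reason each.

counts: u: 1; w: 1; v: 1
use order (left to right): u, w, v
typing: the term checks, with type Bool
ordered: ✓ — single-use (u, w, v), ordered derivation ok
linear: ✓ — exactly-once usage across u, w, v
affine: ✓ — none of u, w, v used more than once
relevant: ✓ — u, w, v: all used, weakening unneeded
unrestricted: ✓ — typability at Bool is all that's needed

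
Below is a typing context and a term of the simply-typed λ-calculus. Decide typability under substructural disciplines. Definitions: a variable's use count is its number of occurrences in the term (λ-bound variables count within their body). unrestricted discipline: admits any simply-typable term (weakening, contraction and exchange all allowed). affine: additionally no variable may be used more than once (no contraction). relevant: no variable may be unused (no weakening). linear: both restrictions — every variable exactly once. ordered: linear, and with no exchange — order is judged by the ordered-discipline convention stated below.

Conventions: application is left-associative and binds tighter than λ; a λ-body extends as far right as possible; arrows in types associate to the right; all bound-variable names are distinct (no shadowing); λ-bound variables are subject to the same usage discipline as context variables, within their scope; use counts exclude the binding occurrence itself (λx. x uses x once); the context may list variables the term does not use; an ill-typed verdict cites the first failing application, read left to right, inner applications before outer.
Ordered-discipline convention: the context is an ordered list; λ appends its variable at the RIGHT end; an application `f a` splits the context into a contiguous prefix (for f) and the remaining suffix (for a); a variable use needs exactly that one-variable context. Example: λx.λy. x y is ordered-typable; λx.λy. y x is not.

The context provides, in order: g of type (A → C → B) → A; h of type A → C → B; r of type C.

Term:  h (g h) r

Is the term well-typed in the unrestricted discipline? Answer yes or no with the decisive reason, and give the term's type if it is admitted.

yes — type-checks (B) and nothing is barred; term : B
usage: g: 1×, h: 2×, r: 1×
use order (left to right): h, g, h, r
typing: ✓ — B
per-discipline verdicts: ordered ✗; linear ✗; affine ✗; relevant ✓; unrestricted ✓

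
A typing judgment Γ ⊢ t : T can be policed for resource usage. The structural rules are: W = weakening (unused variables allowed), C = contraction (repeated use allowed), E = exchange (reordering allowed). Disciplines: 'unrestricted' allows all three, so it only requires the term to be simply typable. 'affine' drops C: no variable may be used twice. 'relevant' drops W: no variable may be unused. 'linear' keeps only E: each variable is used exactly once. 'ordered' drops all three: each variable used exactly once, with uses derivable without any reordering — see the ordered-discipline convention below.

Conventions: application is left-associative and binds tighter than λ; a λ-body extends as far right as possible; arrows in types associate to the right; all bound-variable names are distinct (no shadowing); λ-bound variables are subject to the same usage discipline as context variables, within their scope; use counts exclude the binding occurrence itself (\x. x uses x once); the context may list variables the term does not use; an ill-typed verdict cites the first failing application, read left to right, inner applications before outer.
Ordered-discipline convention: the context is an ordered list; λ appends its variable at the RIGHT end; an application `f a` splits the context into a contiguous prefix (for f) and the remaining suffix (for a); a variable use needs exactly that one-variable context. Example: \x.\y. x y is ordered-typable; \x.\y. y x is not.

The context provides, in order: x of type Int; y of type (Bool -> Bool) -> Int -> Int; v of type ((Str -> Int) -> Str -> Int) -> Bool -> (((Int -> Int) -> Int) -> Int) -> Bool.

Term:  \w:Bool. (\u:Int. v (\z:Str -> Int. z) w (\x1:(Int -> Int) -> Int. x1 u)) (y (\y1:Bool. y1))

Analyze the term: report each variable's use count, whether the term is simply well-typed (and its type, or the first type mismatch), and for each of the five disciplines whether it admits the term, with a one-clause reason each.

variable uses: x: 0×, y: 1×, v: 1×, w (λ-bound): 1×, u (λ-bound): 1×, z (λ-bound): 1×, x1 (λ-bound): 1×, y1 (λ-bound): 1×
uses in reading order: v, z, w, x1, u, y, y1
typing: ill-typed: argument of type Int where Int -> Int is required
ordered ✗ (the type mismatch rejects it)
linear ✗ (not simply typable)
affine ✗ (fails simple typing)
relevant ✗ (a type mismatch blocks all five)
unrestricted ✗ (the type mismatch rejects it)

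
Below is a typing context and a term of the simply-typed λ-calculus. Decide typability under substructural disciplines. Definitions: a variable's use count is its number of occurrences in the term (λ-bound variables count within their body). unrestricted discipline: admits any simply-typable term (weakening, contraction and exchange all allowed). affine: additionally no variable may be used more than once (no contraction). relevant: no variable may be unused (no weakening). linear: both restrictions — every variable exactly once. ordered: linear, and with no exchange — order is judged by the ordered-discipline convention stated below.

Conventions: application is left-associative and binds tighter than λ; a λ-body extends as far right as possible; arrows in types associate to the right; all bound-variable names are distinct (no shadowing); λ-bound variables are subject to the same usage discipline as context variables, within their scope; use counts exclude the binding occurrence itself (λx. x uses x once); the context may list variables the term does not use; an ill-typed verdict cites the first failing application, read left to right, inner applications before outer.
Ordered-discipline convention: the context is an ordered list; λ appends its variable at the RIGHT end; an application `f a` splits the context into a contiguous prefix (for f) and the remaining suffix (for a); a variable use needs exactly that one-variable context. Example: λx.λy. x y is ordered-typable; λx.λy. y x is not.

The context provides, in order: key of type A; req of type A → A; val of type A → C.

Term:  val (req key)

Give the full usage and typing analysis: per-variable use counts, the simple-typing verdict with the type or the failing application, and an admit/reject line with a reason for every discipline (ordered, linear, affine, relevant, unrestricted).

use counts: key: 1; req: 1; val: 1
order of uses: val, req, key
typing: ✓ — C
ordered ✗ (needs exchange: uses follow val, req, key)
linear ✓ (single use per variable (key, req, val))
affine ✓ (no duplicate uses among key, req, val)
relevant ✓ (none of key, req, val goes unused)
unrestricted ✓ (simply typable at C; W, C, E all held)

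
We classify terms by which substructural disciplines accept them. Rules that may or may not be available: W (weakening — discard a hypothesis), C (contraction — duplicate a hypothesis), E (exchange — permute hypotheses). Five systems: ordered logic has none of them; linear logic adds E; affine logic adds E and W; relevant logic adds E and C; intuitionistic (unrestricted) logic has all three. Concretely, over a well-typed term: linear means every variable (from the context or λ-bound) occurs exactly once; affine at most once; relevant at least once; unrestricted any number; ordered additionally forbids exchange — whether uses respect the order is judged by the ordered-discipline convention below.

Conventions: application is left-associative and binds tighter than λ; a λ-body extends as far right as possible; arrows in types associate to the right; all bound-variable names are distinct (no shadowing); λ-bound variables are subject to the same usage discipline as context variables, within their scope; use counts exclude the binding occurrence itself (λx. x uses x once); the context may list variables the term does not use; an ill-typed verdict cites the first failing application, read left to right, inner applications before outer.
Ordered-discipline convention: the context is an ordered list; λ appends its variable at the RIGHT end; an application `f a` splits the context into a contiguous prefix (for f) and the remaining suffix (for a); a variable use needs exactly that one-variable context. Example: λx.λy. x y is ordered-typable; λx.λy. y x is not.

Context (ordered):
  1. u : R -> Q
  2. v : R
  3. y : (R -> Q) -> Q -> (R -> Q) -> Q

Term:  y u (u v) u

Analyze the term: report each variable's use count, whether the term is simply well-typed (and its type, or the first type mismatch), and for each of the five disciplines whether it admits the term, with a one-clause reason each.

counts: u=3; v=1; y=1
use order (left to right): y, u, u, v, u
typing: ✓ — Q
ordered: ✗ — repeated use of u ×3
linear: ✗ — repeated use of u ×3
affine: ✗ — repeated use of u ×3
relevant: ✓ — none of u, v, y goes unused
unrestricted: ✓ — type-checks (Q) and nothing is barred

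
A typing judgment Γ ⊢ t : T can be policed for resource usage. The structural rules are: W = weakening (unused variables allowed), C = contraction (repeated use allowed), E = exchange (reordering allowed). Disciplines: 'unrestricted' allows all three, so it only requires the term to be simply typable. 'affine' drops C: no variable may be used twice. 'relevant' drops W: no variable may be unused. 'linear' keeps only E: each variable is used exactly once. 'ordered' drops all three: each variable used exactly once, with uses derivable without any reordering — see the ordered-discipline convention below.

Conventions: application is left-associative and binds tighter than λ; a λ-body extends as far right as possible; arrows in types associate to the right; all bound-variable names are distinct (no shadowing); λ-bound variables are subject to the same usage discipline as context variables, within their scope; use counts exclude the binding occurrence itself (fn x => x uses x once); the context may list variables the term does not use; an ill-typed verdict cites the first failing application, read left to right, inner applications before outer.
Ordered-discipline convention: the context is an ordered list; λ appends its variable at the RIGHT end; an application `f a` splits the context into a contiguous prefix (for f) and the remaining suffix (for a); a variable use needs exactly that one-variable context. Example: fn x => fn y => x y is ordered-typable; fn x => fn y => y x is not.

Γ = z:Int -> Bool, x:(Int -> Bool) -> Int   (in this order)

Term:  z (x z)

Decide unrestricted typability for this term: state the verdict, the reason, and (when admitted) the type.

yes — type-checks (Bool) and nothing is barred; term : Bool
variable uses: z ×2, x ×1
order of uses: z, x, z
typing: well-typed — term : Bool
per-discipline verdicts: ordered ✗ · linear ✗ · affine ✗ · relevant ✓ · unrestricted ✓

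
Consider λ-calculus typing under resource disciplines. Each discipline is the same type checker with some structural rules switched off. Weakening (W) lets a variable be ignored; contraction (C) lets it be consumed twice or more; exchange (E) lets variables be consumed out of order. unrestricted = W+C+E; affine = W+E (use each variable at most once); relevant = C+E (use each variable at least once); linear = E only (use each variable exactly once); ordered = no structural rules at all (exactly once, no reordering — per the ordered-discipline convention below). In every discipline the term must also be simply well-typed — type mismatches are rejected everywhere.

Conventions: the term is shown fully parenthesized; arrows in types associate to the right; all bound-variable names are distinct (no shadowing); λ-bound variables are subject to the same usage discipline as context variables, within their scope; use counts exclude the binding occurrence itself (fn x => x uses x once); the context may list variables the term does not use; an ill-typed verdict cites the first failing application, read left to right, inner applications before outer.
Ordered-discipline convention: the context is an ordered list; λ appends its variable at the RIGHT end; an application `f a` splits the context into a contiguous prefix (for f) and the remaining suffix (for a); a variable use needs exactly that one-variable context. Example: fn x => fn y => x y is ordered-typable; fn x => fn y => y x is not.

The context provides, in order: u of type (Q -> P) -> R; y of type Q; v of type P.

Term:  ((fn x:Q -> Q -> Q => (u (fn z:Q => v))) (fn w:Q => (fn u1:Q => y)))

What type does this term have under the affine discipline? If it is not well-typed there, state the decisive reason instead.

term : R
counts: u=1, y=1, v=1, x [bound]=0, z [bound]=0, w [bound]=0, u1 [bound]=0
uses in reading order: u, v, y
typing: well-typed — term : R
per-discipline verdicts: ordered ✗ · linear ✗ · affine ✓ · relevant ✗ · unrestricted ✓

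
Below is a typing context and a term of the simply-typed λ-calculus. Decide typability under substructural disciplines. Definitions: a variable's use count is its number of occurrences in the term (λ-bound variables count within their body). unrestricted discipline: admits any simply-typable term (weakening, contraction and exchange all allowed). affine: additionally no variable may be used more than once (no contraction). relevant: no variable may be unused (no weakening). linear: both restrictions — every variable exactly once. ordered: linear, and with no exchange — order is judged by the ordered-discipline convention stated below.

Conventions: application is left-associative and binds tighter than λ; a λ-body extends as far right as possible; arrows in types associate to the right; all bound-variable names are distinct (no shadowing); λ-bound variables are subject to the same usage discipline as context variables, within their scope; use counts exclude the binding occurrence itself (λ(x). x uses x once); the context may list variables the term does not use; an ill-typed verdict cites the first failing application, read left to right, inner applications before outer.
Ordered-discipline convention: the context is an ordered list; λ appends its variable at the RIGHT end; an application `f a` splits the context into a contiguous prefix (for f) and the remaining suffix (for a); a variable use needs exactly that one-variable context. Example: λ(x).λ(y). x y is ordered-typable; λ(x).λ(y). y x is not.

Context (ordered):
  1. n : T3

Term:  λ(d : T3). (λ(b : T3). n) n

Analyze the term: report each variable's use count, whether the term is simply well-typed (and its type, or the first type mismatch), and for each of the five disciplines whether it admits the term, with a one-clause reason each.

variable uses: n: 2×, d (bound): 0×, b (bound): 0×
use order (left to right): n, n
typing: well-typed at T3 -> T3
ordered: ✗ — needs contraction — n ×2; needs weakening: d, b unused
linear: ✗ — needs contraction — n ×2; needs weakening: d, b unused
affine: ✗ — needs contraction — n ×2
relevant: ✗ — needs weakening: d, b unused
unrestricted: ✓ — well-typed at T3 -> T3; no restrictions here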